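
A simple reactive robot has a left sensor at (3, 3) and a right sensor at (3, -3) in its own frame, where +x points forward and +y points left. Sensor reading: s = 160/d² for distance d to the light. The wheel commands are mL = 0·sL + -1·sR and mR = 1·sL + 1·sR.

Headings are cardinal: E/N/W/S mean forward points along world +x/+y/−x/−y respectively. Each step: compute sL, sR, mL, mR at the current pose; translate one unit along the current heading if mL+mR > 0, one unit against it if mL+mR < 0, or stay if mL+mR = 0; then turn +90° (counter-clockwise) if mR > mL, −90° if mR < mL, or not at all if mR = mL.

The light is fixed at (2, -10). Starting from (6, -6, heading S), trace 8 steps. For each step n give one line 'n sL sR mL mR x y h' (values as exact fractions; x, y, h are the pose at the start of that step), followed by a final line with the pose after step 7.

n=0: pose=(6,-6,S); sL=16/5, sR=80; mL=-80, mR=416/5; mL+mR=16/5 → advance +1; mR−mL=816/5 → turn +1·90°
n=1: pose=(6,-7,E); sL=32/17, sR=160/49; mL=-160/49, mR=4288/833; mL+mR=32/17 → advance +1; mR−mL=7008/833 → turn +1·90°
n=2: pose=(7,-7,N); sL=4, sR=8/5; mL=-8/5, mR=28/5; mL+mR=4 → advance +1; mR−mL=36/5 → turn +1·90°
n=3: pose=(7,-6,W); sL=32, sR=160/53; mL=-160/53, mR=1856/53; mL+mR=32 → advance +1; mR−mL=2016/53 → turn +1·90°
n=4: pose=(6,-6,S); sL=16/5, sR=80; mL=-80, mR=416/5; mL+mR=16/5 → advance +1; mR−mL=816/5 → turn +1·90°
n=5: pose=(6,-7,E); sL=32/17, sR=160/49; mL=-160/49, mR=4288/833; mL+mR=32/17 → advance +1; mR−mL=7008/833 → turn +1·90°
n=6: pose=(7,-7,N); sL=4, sR=8/5; mL=-8/5, mR=28/5; mL+mR=4 → advance +1; mR−mL=36/5 → turn +1·90°
n=7: pose=(7,-6,W); sL=32, sR=160/53; mL=-160/53, mR=1856/53; mL+mR=32 → advance +1; mR−mL=2016/53 → turn +1·90°

0 16/5 80 -80 416/5 6 -6 S
1 32/17 160/49 -160/49 4288/833 6 -7 E
2 4 8/5 -8/5 28/5 7 -7 N
3 32 160/53 -160/53 1856/53 7 -6 W
4 16/5 80 -80 416/5 6 -6 S
5 32/17 160/49 -160/49 4288/833 6 -7 E
6 4 8/5 -8/5 28/5 7 -7 N
7 32 160/53 -160/53 1856/53 7 -6 W
final 6 -6 S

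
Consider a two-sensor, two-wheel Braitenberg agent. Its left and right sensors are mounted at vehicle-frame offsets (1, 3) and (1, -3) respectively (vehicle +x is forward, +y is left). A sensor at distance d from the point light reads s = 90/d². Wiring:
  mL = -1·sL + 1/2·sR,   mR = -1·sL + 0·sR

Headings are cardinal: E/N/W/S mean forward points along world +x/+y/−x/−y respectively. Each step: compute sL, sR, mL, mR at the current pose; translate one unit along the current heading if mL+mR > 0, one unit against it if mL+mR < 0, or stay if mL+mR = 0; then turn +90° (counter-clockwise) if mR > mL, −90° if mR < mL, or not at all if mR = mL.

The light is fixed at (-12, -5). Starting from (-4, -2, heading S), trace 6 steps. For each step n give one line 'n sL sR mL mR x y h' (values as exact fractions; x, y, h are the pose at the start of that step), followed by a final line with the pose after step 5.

n=0: pose=(-4,-2,S); sL=18/25, sR=90/29; mL=603/725, mR=-18/25; mL+mR=81/725 → advance +1; mR−mL=-45/29 → turn -1·90°
n=1: pose=(-4,-3,W); sL=9/5, sR=45/37; mL=-441/370, mR=-9/5; mL+mR=-1107/370 → advance -1; mR−mL=-45/74 → turn -1·90°
n=2: pose=(-3,-3,N); sL=2, sR=10/17; mL=-29/17, mR=-2; mL+mR=-63/17 → advance -1; mR−mL=-5/17 → turn -1·90°
n=3: pose=(-3,-4,E); sL=45/58, sR=45/52; mL=-1035/3016, mR=-45/58; mL+mR=-3375/3016 → advance -1; mR−mL=-45/104 → turn -1·90°
n=4: pose=(-4,-4,S); sL=90/121, sR=18/5; mL=639/605, mR=-90/121; mL+mR=189/605 → advance +1; mR−mL=-9/5 → turn -1·90°
n=5: pose=(-4,-5,W); sL=45/29, sR=45/29; mL=-45/58, mR=-45/29; mL+mR=-135/58 → advance -1; mR−mL=-45/58 → turn -1·90°

0 18/25 90/29 603/725 -18/25 -4 -2 S
1 9/5 45/37 -441/370 -9/5 -4 -3 W
2 2 10/17 -29/17 -2 -3 -3 N
3 45/58 45/52 -1035/3016 -45/58 -3 -4 E
4 90/121 18/5 639/605 -90/121 -4 -4 S
5 45/29 45/29 -45/58 -45/29 -4 -5 W
final -3 -5 N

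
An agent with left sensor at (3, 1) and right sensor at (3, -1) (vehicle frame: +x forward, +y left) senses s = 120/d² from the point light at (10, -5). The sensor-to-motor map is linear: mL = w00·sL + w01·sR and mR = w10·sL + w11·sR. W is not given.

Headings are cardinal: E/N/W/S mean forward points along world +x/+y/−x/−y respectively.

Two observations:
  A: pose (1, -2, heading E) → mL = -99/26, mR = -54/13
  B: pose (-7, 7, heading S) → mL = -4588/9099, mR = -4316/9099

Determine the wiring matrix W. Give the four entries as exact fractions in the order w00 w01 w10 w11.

-1 -1/2 -1/2 -1

obs A: pose=(1,-2,E) → sL=30/13, sR=3, mL=-99/26, mR=-54/13
obs B: pose=(-7,7,S) → sL=120/337, sR=8/27, mL=-4588/9099, mR=-4316/9099
sensor matrix S = [[30/13, 3], [120/337, 8/27]]; det S = -15160/39429
solve [mL_A; mL_B] = S·[w00; w01] and [mR_A; mR_B] = S·[w10; w11]:
  w00 = -1, w01 = -1/2, w10 = -1/2, w11 = -1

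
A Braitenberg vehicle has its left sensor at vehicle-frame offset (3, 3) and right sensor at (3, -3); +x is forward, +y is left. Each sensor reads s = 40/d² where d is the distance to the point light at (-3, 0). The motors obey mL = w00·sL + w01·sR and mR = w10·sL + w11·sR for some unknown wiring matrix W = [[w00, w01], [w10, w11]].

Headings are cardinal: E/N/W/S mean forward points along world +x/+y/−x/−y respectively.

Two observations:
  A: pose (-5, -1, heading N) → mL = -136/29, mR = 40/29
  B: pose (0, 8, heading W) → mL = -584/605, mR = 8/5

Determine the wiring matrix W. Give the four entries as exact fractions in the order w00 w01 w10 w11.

obs A: pose=(-5,-1,N) → sL=40/29, sR=8, mL=-136/29, mR=40/29
obs B: pose=(0,8,W) → sL=8/5, sR=40/121, mL=-584/605, mR=8/5
sensor matrix S = [[40/29, 8], [8/5, 40/121]]; det S = -216576/17545
solve [mL_A; mL_B] = S·[w00; w01] and [mR_A; mR_B] = S·[w10; w11]:
  w00 = -1/2, w01 = -1/2, w10 = 1, w11 = 0

-1/2 -1/2 1 0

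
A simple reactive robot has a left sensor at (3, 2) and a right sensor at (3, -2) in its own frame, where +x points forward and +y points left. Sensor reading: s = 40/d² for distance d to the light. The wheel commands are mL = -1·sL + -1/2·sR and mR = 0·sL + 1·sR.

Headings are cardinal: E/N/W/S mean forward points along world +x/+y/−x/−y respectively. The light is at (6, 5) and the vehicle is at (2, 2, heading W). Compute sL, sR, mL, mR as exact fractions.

left sensor world pos  = (-1, 0); dL² = 74
right sensor world pos = (-1, 4); dR² = 50
sL = 40/74 = 20/37
sR = 40/50 = 4/5
mL = -1·sL + -1/2·sR = -174/185
mR = 0·sL + 1·sR = 4/5

20/37 4/5 -174/185 4/5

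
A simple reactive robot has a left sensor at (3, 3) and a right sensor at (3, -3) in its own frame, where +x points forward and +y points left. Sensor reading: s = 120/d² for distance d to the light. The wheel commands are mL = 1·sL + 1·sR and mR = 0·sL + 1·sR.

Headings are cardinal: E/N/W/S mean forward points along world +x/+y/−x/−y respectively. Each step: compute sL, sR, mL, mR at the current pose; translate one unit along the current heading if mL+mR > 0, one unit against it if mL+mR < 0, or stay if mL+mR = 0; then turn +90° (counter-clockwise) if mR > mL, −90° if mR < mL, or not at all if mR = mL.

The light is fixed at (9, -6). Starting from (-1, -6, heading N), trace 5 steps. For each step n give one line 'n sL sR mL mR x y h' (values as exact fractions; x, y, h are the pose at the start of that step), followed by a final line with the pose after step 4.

0 60/89 60/29 7080/2581 60/29 -1 -6 N
1 24/13 120/53 2832/689 120/53 -1 -5 E
2 3 30/37 141/37 30/37 0 -5 S
3 40/51 40/51 80/51 40/51 0 -6 W
4 60/89 60/29 7080/2581 60/29 -1 -6 N
final -1 -5 E

n=0: pose=(-1,-6,N); sL=60/89, sR=60/29; mL=7080/2581, mR=60/29; mL+mR=12420/2581 → advance +1; mR−mL=-60/89 → turn -1·90°
n=1: pose=(-1,-5,E); sL=24/13, sR=120/53; mL=2832/689, mR=120/53; mL+mR=4392/689 → advance +1; mR−mL=-24/13 → turn -1·90°
n=2: pose=(0,-5,S); sL=3, sR=30/37; mL=141/37, mR=30/37; mL+mR=171/37 → advance +1; mR−mL=-3 → turn -1·90°
n=3: pose=(0,-6,W); sL=40/51, sR=40/51; mL=80/51, mR=40/51; mL+mR=40/17 → advance +1; mR−mL=-40/51 → turn -1·90°
n=4: pose=(-1,-6,N); sL=60/89, sR=60/29; mL=7080/2581, mR=60/29; mL+mR=12420/2581 → advance +1; mR−mL=-60/89 → turn -1·90°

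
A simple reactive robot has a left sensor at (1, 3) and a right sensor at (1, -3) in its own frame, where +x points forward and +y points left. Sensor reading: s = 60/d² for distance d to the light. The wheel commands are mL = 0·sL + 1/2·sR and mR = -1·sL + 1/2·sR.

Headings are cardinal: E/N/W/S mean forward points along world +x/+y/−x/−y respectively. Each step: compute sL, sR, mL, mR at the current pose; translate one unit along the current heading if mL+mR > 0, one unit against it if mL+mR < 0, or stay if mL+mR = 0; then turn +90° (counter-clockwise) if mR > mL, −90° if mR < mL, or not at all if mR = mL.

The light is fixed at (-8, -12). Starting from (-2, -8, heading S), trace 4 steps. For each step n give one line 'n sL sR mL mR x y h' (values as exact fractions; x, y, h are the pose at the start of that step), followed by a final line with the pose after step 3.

0 2/3 10/3 5/3 1 -2 -8 S
1 12/5 60/61 30/61 -582/305 -2 -9 W
2 15/8 15/29 15/58 -375/232 -1 -9 N
3 60/89 12/13 6/13 -246/1157 -1 -10 E
final 0 -10 S

n=0: pose=(-2,-8,S); sL=2/3, sR=10/3; mL=5/3, mR=1; mL+mR=8/3 → advance +1; mR−mL=-2/3 → turn -1·90°
n=1: pose=(-2,-9,W); sL=12/5, sR=60/61; mL=30/61, mR=-582/305; mL+mR=-432/305 → advance -1; mR−mL=-12/5 → turn -1·90°
n=2: pose=(-1,-9,N); sL=15/8, sR=15/29; mL=15/58, mR=-375/232; mL+mR=-315/232 → advance -1; mR−mL=-15/8 → turn -1·90°
n=3: pose=(-1,-10,E); sL=60/89, sR=12/13; mL=6/13, mR=-246/1157; mL+mR=288/1157 → advance +1; mR−mL=-60/89 → turn -1·90°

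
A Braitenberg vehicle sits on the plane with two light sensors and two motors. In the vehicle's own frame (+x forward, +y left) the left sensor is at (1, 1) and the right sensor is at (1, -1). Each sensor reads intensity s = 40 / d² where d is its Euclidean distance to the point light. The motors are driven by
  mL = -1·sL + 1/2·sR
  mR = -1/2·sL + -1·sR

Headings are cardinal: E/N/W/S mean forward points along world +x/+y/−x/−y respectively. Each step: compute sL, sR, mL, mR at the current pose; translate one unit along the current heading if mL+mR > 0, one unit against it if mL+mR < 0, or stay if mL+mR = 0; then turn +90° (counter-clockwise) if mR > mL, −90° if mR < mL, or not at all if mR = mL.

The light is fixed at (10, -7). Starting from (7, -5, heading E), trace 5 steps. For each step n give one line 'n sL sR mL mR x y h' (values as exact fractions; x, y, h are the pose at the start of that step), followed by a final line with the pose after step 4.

n=0: pose=(7,-5,E); sL=40/13, sR=8; mL=12/13, mR=-124/13; mL+mR=-112/13 → advance -1; mR−mL=-136/13 → turn -1·90°
n=1: pose=(6,-5,S); sL=4, sR=20/13; mL=-42/13, mR=-46/13; mL+mR=-88/13 → advance -1; mR−mL=-4/13 → turn -1·90°
n=2: pose=(6,-4,W); sL=40/29, sR=40/41; mL=-1060/1189, mR=-1980/1189; mL+mR=-3040/1189 → advance -1; mR−mL=-920/1189 → turn -1·90°
n=3: pose=(7,-4,N); sL=5/4, sR=2; mL=-1/4, mR=-21/8; mL+mR=-23/8 → advance -1; mR−mL=-19/8 → turn -1·90°
n=4: pose=(7,-5,E); sL=40/13, sR=8; mL=12/13, mR=-124/13; mL+mR=-112/13 → advance -1; mR−mL=-136/13 → turn -1·90°

0 40/13 8 12/13 -124/13 7 -5 E
1 4 20/13 -42/13 -46/13 6 -5 S
2 40/29 40/41 -1060/1189 -1980/1189 6 -4 W
3 5/4 2 -1/4 -21/8 7 -4 N
4 40/13 8 12/13 -124/13 7 -5 E
final 6 -5 S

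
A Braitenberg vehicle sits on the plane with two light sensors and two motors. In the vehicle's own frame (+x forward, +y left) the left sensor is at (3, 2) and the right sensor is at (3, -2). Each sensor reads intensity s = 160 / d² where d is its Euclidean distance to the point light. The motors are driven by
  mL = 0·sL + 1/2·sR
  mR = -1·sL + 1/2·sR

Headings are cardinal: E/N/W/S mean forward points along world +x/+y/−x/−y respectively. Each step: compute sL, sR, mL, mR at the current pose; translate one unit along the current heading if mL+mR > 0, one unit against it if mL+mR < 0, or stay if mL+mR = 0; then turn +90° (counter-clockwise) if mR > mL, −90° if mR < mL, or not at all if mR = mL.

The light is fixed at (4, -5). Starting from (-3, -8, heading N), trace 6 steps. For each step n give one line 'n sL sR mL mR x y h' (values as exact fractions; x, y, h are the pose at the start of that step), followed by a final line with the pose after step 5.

n=0: pose=(-3,-8,N); sL=160/81, sR=32/5; mL=16/5, mR=496/405; mL+mR=1792/405 → advance +1; mR−mL=-160/81 → turn -1·90°
n=1: pose=(-3,-7,E); sL=10, sR=5; mL=5/2, mR=-15/2; mL+mR=-5 → advance -1; mR−mL=-10 → turn -1·90°
n=2: pose=(-4,-7,S); sL=160/61, sR=32/25; mL=16/25, mR=-3024/1525; mL+mR=-2048/1525 → advance -1; mR−mL=-160/61 → turn -1·90°
n=3: pose=(-4,-6,W); sL=16/13, sR=80/61; mL=40/61, mR=-456/793; mL+mR=64/793 → advance +1; mR−mL=-16/13 → turn -1·90°
n=4: pose=(-5,-6,N); sL=32/25, sR=160/53; mL=80/53, mR=304/1325; mL+mR=2304/1325 → advance +1; mR−mL=-32/25 → turn -1·90°
n=5: pose=(-5,-5,E); sL=4, sR=4; mL=2, mR=-2; mL+mR=0 → advance +0; mR−mL=-4 → turn -1·90°

0 160/81 32/5 16/5 496/405 -3 -8 N
1 10 5 5/2 -15/2 -3 -7 E
2 160/61 32/25 16/25 -3024/1525 -4 -7 S
3 16/13 80/61 40/61 -456/793 -4 -6 W
4 32/25 160/53 80/53 304/1325 -5 -6 N
5 4 4 2 -2 -5 -5 E
final -5 -5 S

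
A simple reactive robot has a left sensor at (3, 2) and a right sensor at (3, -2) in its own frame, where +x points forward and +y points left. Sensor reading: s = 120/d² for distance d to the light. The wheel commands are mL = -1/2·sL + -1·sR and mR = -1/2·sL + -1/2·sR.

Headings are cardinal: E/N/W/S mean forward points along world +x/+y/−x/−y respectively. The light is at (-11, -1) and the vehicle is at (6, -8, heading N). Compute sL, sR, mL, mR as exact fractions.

120/241 120/377 -51540/90857 -37080/90857

left sensor world pos  = (4, -5); dL² = 241
right sensor world pos = (8, -5); dR² = 377
sL = 120/241 = 120/241
sR = 120/377 = 120/377
mL = -1/2·sL + -1·sR = -51540/90857
mR = -1/2·sL + -1/2·sR = -37080/90857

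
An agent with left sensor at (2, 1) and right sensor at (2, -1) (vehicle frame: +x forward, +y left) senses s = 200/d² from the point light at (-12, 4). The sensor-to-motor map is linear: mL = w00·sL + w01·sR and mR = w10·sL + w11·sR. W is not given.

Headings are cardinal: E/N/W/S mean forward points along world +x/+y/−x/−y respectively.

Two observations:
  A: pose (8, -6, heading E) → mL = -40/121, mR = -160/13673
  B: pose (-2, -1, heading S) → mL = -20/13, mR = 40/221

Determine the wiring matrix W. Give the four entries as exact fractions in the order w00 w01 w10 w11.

0 -1 -1/2 1/2

obs A: pose=(8,-6,E) → sL=40/113, sR=40/121, mL=-40/121, mR=-160/13673
obs B: pose=(-2,-1,S) → sL=20/17, sR=20/13, mL=-20/13, mR=40/221
sensor matrix S = [[40/113, 40/121], [20/17, 20/13]]; det S = 470400/3021733
solve [mL_A; mL_B] = S·[w00; w01] and [mR_A; mR_B] = S·[w10; w11]:
  w00 = 0, w01 = -1, w10 = -1/2, w11 = 1/2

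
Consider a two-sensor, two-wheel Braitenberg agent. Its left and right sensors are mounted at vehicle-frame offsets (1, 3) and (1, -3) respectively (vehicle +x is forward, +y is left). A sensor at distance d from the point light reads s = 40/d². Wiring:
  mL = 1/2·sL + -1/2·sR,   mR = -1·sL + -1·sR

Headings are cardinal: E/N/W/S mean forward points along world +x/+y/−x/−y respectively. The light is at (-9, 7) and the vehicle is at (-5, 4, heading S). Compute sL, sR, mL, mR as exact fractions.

left sensor world pos  = (-2, 3); dL² = 65
right sensor world pos = (-8, 3); dR² = 17
sL = 40/65 = 8/13
sR = 40/17 = 40/17
mL = 1/2·sL + -1/2·sR = -192/221
mR = -1·sL + -1·sR = -656/221

8/13 40/17 -192/221 -656/221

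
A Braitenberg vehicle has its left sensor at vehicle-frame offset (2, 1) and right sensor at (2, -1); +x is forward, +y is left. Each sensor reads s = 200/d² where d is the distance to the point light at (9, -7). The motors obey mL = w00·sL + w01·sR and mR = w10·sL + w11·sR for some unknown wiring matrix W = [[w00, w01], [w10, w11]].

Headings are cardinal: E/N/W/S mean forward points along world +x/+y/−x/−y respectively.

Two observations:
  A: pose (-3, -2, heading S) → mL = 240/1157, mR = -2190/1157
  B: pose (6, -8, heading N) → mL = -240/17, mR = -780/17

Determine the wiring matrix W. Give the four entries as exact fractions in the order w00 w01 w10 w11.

obs A: pose=(-3,-2,S) → sL=20/13, sR=100/89, mL=240/1157, mR=-2190/1157
obs B: pose=(6,-8,N) → sL=200/17, sR=40, mL=-240/17, mR=-780/17
sensor matrix S = [[20/13, 100/89], [200/17, 40]]; det S = 950400/19669
solve [mL_A; mL_B] = S·[w00; w01] and [mR_A; mR_B] = S·[w10; w11]:
  w00 = 1/2, w01 = -1/2, w10 = -1/2, w11 = -1

1/2 -1/2 -1/2 -1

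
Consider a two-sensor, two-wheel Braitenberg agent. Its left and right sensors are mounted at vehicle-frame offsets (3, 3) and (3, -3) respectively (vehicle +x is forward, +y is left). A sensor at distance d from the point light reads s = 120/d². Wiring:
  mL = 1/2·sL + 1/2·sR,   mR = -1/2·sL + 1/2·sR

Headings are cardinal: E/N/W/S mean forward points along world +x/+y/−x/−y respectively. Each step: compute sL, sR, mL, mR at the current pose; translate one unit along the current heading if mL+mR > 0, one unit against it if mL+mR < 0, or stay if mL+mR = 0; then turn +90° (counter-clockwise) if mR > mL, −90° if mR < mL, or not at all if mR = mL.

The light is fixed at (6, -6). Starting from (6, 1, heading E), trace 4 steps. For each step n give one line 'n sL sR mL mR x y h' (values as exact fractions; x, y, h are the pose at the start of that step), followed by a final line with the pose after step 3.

n=0: pose=(6,1,E); sL=120/109, sR=24/5; mL=1608/545, mR=1008/545; mL+mR=24/5 → advance +1; mR−mL=-120/109 → turn -1·90°
n=1: pose=(7,1,S); sL=15/4, sR=6; mL=39/8, mR=9/8; mL+mR=6 → advance +1; mR−mL=-15/4 → turn -1·90°
n=2: pose=(7,0,W); sL=120/13, sR=24/17; mL=1176/221, mR=-864/221; mL+mR=24/17 → advance +1; mR−mL=-120/13 → turn -1·90°
n=3: pose=(6,0,N); sL=4/3, sR=4/3; mL=4/3, mR=0; mL+mR=4/3 → advance +1; mR−mL=-4/3 → turn -1·90°

0 120/109 24/5 1608/545 1008/545 6 1 E
1 15/4 6 39/8 9/8 7 1 S
2 120/13 24/17 1176/221 -864/221 7 0 W
3 4/3 4/3 4/3 0 6 0 N
final 6 1 E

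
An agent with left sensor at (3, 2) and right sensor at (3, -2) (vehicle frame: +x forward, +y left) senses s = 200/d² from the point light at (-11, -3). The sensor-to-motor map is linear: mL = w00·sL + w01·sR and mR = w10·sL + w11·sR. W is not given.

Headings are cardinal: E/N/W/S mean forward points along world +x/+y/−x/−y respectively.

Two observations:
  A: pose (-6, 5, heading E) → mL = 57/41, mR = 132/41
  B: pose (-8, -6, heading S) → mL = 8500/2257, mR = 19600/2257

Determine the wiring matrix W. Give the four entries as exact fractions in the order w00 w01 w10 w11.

-1/2 1 1 1

obs A: pose=(-6,5,E) → sL=50/41, sR=2, mL=57/41, mR=132/41
obs B: pose=(-8,-6,S) → sL=200/61, sR=200/37, mL=8500/2257, mR=19600/2257
sensor matrix S = [[50/41, 2], [200/61, 200/37]]; det S = 3200/92537
solve [mL_A; mL_B] = S·[w00; w01] and [mR_A; mR_B] = S·[w10; w11]:
  w00 = -1/2, w01 = 1, w10 = 1, w11 = 1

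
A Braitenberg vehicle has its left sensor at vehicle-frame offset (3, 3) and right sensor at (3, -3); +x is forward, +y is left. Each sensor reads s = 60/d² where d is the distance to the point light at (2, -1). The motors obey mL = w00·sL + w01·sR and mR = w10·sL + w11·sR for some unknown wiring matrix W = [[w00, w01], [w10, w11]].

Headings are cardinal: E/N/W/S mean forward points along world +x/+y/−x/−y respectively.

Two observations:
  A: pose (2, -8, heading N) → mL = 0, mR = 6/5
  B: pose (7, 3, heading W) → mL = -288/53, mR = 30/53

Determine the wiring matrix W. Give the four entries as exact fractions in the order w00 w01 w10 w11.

-1/2 1/2 0 1/2

obs A: pose=(2,-8,N) → sL=12/5, sR=12/5, mL=0, mR=6/5
obs B: pose=(7,3,W) → sL=12, sR=60/53, mL=-288/53, mR=30/53
sensor matrix S = [[12/5, 12/5], [12, 60/53]]; det S = -6912/265
solve [mL_A; mL_B] = S·[w00; w01] and [mR_A; mR_B] = S·[w10; w11]:
  w00 = -1/2, w01 = 1/2, w10 = 0, w11 = 1/2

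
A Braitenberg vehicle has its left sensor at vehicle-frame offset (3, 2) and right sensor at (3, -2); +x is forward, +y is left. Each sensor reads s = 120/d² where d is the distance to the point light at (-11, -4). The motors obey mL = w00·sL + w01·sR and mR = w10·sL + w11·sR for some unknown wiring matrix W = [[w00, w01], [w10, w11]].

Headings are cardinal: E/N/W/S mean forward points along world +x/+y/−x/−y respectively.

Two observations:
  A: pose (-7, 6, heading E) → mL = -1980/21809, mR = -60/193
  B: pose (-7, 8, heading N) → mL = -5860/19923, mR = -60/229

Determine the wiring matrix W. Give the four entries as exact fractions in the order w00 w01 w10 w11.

obs A: pose=(-7,6,E) → sL=120/193, sR=120/113, mL=-1980/21809, mR=-60/193
obs B: pose=(-7,8,N) → sL=120/229, sR=40/87, mL=-5860/19923, mR=-60/229
sensor matrix S = [[120/193, 120/113], [120/229, 40/87]]; det S = -39193600/144833569
solve [mL_A; mL_B] = S·[w00; w01] and [mR_A; mR_B] = S·[w10; w11]:
  w00 = -1, w01 = 1/2, w10 = -1/2, w11 = 0

-1 1/2 -1/2 0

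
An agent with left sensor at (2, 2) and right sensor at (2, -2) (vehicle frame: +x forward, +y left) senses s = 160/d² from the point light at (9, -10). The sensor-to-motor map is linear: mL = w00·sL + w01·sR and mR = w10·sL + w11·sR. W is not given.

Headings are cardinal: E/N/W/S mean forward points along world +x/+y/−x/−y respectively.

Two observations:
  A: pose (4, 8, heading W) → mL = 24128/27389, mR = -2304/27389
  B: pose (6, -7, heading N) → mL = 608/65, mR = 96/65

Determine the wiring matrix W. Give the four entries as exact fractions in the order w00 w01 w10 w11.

1 1 -1/2 1/2

obs A: pose=(4,8,W) → sL=32/61, sR=160/449, mL=24128/27389, mR=-2304/27389
obs B: pose=(6,-7,N) → sL=16/5, sR=80/13, mL=608/65, mR=96/65
sensor matrix S = [[32/61, 160/449], [16/5, 80/13]]; det S = 743424/356057
solve [mL_A; mL_B] = S·[w00; w01] and [mR_A; mR_B] = S·[w10; w11]:
  w00 = 1, w01 = 1, w10 = -1/2, w11 = 1/2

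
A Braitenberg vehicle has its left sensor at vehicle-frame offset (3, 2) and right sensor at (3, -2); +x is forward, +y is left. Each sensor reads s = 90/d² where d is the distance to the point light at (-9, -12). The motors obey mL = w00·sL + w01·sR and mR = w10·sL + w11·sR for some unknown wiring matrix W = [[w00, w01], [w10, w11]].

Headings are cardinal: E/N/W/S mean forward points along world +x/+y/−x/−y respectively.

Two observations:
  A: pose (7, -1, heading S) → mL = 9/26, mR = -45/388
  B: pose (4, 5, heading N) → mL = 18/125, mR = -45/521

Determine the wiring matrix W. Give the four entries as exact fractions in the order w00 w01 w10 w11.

obs A: pose=(7,-1,S) → sL=45/194, sR=9/26, mL=9/26, mR=-45/388
obs B: pose=(4,5,N) → sL=90/521, sR=18/125, mL=18/125, mR=-45/521
sensor matrix S = [[45/194, 9/26], [90/521, 18/125]]; det S = -433512/16424525
solve [mL_A; mL_B] = S·[w00; w01] and [mR_A; mR_B] = S·[w10; w11]:
  w00 = 0, w01 = 1, w10 = -1/2, w11 = 0

0 1 -1/2 0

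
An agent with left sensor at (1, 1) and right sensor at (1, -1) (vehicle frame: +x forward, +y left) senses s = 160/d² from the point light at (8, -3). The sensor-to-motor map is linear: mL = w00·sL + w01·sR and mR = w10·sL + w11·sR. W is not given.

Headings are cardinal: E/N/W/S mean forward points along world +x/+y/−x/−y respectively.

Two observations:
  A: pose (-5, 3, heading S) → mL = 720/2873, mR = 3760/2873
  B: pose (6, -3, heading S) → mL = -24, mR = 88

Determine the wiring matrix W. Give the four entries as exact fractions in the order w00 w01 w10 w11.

obs A: pose=(-5,3,S) → sL=160/169, sR=160/221, mL=720/2873, mR=3760/2873
obs B: pose=(6,-3,S) → sL=80, sR=16, mL=-24, mR=88
sensor matrix S = [[160/169, 160/221], [80, 16]]; det S = -122880/2873
solve [mL_A; mL_B] = S·[w00; w01] and [mR_A; mR_B] = S·[w10; w11]:
  w00 = -1/2, w01 = 1, w10 = 1, w11 = 1/2

-1/2 1 1 1/2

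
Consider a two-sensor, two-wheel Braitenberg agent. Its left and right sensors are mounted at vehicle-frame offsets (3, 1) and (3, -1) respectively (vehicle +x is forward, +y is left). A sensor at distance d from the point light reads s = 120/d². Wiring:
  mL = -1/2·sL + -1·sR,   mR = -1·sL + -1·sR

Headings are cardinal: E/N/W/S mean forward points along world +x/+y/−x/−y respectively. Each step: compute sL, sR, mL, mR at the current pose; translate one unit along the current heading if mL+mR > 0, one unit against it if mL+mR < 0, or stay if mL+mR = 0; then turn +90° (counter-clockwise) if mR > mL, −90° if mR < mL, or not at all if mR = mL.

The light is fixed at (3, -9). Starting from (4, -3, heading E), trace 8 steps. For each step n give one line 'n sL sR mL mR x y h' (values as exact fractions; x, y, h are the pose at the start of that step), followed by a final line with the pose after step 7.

0 24/13 120/41 -2052/533 -2544/533 4 -3 E
1 12 12 -18 -24 3 -3 S
2 8/3 120/73 -652/219 -944/219 3 -2 W
3 6/5 15/13 -114/65 -153/65 4 -2 N
4 24/13 120/41 -2052/533 -2544/533 4 -3 E
5 12 12 -18 -24 3 -3 S
6 8/3 120/73 -652/219 -944/219 3 -2 W
7 6/5 15/13 -114/65 -153/65 4 -2 N
final 4 -3 E

n=0: pose=(4,-3,E); sL=24/13, sR=120/41; mL=-2052/533, mR=-2544/533; mL+mR=-4596/533 → advance -1; mR−mL=-12/13 → turn -1·90°
n=1: pose=(3,-3,S); sL=12, sR=12; mL=-18, mR=-24; mL+mR=-42 → advance -1; mR−mL=-6 → turn -1·90°
n=2: pose=(3,-2,W); sL=8/3, sR=120/73; mL=-652/219, mR=-944/219; mL+mR=-532/73 → advance -1; mR−mL=-4/3 → turn -1·90°
n=3: pose=(4,-2,N); sL=6/5, sR=15/13; mL=-114/65, mR=-153/65; mL+mR=-267/65 → advance -1; mR−mL=-3/5 → turn -1·90°
n=4: pose=(4,-3,E); sL=24/13, sR=120/41; mL=-2052/533, mR=-2544/533; mL+mR=-4596/533 → advance -1; mR−mL=-12/13 → turn -1·90°
n=5: pose=(3,-3,S); sL=12, sR=12; mL=-18, mR=-24; mL+mR=-42 → advance -1; mR−mL=-6 → turn -1·90°
n=6: pose=(3,-2,W); sL=8/3, sR=120/73; mL=-652/219, mR=-944/219; mL+mR=-532/73 → advance -1; mR−mL=-4/3 → turn -1·90°
n=7: pose=(4,-2,N); sL=6/5, sR=15/13; mL=-114/65, mR=-153/65; mL+mR=-267/65 → advance -1; mR−mL=-3/5 → turn -1·90°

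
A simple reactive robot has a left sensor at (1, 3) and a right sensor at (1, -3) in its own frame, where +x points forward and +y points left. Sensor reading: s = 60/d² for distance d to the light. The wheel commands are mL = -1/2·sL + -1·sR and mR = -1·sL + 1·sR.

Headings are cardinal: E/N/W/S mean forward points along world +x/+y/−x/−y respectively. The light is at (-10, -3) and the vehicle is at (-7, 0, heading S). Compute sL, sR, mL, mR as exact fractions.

3/2 15 -63/4 27/2

left sensor world pos  = (-4, -1); dL² = 40
right sensor world pos = (-10, -1); dR² = 4
sL = 60/40 = 3/2
sR = 60/4 = 15
mL = -1/2·sL + -1·sR = -63/4
mR = -1·sL + 1·sR = 27/2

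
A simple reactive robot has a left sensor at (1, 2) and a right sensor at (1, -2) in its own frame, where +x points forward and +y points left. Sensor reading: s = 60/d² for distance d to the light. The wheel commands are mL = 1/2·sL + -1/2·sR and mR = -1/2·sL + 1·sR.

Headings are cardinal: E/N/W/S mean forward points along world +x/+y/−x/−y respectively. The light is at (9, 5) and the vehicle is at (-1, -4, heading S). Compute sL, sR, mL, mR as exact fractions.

15/41 15/61 150/2501 315/5002

left sensor world pos  = (1, -5); dL² = 164
right sensor world pos = (-3, -5); dR² = 244
sL = 60/164 = 15/41
sR = 60/244 = 15/61
mL = 1/2·sL + -1/2·sR = 150/2501
mR = -1/2·sL + 1·sR = 315/5002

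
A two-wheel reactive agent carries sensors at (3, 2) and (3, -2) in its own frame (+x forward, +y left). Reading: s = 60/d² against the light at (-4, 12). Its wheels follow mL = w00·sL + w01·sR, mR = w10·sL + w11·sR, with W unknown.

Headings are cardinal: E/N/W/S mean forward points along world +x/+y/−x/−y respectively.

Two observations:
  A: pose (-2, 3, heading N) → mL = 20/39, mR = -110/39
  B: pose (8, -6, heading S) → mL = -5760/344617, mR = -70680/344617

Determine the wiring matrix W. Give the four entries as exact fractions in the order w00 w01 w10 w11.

obs A: pose=(-2,3,N) → sL=5/3, sR=15/13, mL=20/39, mR=-110/39
obs B: pose=(8,-6,S) → sL=60/637, sR=60/541, mL=-5760/344617, mR=-70680/344617
sensor matrix S = [[5/3, 15/13], [60/637, 60/541]]; det S = 341200/4480021
solve [mL_A; mL_B] = S·[w00; w01] and [mR_A; mR_B] = S·[w10; w11]:
  w00 = 1, w01 = -1, w10 = -1, w11 = -1

1 -1 -1 -1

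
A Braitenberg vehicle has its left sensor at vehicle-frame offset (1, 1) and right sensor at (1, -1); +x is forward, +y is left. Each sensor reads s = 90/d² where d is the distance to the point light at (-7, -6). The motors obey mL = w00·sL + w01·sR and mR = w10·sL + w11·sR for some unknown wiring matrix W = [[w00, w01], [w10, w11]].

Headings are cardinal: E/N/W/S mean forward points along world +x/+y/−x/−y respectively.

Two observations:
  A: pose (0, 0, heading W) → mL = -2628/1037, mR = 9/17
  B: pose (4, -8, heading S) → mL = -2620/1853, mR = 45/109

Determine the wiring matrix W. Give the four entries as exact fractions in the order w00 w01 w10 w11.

obs A: pose=(0,0,W) → sL=90/61, sR=18/17, mL=-2628/1037, mR=9/17
obs B: pose=(4,-8,S) → sL=10/17, sR=90/109, mL=-2620/1853, mR=45/109
sensor matrix S = [[90/61, 18/17], [10/17, 90/109]]; det S = 1144080/1921561
solve [mL_A; mL_B] = S·[w00; w01] and [mR_A; mR_B] = S·[w10; w11]:
  w00 = -1, w01 = -1, w10 = 0, w11 = 1/2

-1 -1 0 1/2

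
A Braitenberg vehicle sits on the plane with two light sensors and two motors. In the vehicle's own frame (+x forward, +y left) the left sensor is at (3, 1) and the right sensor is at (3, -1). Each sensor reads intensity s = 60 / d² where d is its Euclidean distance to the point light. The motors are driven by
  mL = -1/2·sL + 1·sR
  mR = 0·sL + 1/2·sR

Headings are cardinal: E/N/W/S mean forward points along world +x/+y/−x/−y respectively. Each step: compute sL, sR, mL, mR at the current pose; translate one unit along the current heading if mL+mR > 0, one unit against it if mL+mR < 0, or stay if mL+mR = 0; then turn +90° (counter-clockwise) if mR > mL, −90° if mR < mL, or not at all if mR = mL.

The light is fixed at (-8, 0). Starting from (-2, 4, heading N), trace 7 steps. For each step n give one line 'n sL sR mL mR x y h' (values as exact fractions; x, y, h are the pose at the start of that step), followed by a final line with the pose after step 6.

0 30/37 30/49 375/1813 15/49 -2 4 N
1 12/5 4/3 2/15 2/3 -2 5 W
2 3/2 3 9/4 3/2 -3 5 S
3 60/13 60/29 -90/377 30/29 -3 4 W
4 30/13 6 63/13 3 -4 4 S
5 12 60/17 -42/17 30/17 -4 3 W
6 5/3 15/4 35/12 15/8 -3 3 S
final -3 2 W

n=0: pose=(-2,4,N); sL=30/37, sR=30/49; mL=375/1813, mR=15/49; mL+mR=930/1813 → advance +1; mR−mL=180/1813 → turn +1·90°
n=1: pose=(-2,5,W); sL=12/5, sR=4/3; mL=2/15, mR=2/3; mL+mR=4/5 → advance +1; mR−mL=8/15 → turn +1·90°
n=2: pose=(-3,5,S); sL=3/2, sR=3; mL=9/4, mR=3/2; mL+mR=15/4 → advance +1; mR−mL=-3/4 → turn -1·90°
n=3: pose=(-3,4,W); sL=60/13, sR=60/29; mL=-90/377, mR=30/29; mL+mR=300/377 → advance +1; mR−mL=480/377 → turn +1·90°
n=4: pose=(-4,4,S); sL=30/13, sR=6; mL=63/13, mR=3; mL+mR=102/13 → advance +1; mR−mL=-24/13 → turn -1·90°
n=5: pose=(-4,3,W); sL=12, sR=60/17; mL=-42/17, mR=30/17; mL+mR=-12/17 → advance -1; mR−mL=72/17 → turn +1·90°
n=6: pose=(-3,3,S); sL=5/3, sR=15/4; mL=35/12, mR=15/8; mL+mR=115/24 → advance +1; mR−mL=-25/24 → turn -1·90°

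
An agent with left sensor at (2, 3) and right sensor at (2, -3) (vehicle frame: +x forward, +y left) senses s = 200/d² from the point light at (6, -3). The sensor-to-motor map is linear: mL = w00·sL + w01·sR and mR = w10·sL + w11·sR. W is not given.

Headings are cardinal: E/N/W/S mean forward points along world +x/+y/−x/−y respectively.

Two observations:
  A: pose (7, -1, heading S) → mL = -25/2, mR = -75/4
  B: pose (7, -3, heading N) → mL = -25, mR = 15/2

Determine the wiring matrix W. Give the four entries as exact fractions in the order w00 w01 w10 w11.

obs A: pose=(7,-1,S) → sL=25/2, sR=50, mL=-25/2, mR=-75/4
obs B: pose=(7,-3,N) → sL=25, sR=10, mL=-25, mR=15/2
sensor matrix S = [[25/2, 50], [25, 10]]; det S = -1125
solve [mL_A; mL_B] = S·[w00; w01] and [mR_A; mR_B] = S·[w10; w11]:
  w00 = -1, w01 = 0, w10 = 1/2, w11 = -1/2

-1 0 1/2 -1/2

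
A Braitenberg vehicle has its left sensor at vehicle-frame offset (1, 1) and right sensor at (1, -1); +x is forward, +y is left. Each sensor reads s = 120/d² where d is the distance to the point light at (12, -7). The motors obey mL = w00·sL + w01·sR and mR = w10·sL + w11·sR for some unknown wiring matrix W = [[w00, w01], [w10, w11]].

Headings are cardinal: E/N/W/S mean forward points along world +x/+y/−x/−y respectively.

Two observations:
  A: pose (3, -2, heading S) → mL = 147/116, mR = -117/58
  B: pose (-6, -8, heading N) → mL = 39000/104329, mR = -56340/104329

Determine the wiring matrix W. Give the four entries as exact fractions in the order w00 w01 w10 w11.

obs A: pose=(3,-2,S) → sL=3/2, sR=30/29, mL=147/116, mR=-117/58
obs B: pose=(-6,-8,N) → sL=120/361, sR=120/289, mL=39000/104329, mR=-56340/104329
sensor matrix S = [[3/2, 30/29], [120/361, 120/289]]; det S = 844020/3025541
solve [mL_A; mL_B] = S·[w00; w01] and [mR_A; mR_B] = S·[w10; w11]:
  w00 = 1/2, w01 = 1/2, w10 = -1, w11 = -1/2

1/2 1/2 -1 -1/2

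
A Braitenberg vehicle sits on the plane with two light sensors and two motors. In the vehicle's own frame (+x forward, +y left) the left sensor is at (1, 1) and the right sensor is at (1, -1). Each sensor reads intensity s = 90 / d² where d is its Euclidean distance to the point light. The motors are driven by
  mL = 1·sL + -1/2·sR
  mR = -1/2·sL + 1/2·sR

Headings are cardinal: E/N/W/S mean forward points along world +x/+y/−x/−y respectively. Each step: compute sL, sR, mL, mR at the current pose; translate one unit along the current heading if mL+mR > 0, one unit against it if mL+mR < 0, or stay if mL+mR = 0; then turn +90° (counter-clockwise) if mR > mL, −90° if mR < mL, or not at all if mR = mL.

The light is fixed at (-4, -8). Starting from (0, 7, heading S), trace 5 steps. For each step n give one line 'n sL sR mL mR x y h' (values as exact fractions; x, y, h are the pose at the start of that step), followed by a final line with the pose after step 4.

0 90/221 18/41 1701/9061 144/9061 0 7 S
1 45/89 5/13 725/2314 -70/1157 0 6 W
2 90/229 90/241 11385/55189 -540/55189 -1 6 N
3 45/136 45/106 855/7208 675/14416 -1 7 E
4 90/221 18/41 1701/9061 144/9061 0 7 S
final 0 6 W

n=0: pose=(0,7,S); sL=90/221, sR=18/41; mL=1701/9061, mR=144/9061; mL+mR=45/221 → advance +1; mR−mL=-1557/9061 → turn -1·90°
n=1: pose=(0,6,W); sL=45/89, sR=5/13; mL=725/2314, mR=-70/1157; mL+mR=45/178 → advance +1; mR−mL=-865/2314 → turn -1·90°
n=2: pose=(-1,6,N); sL=90/229, sR=90/241; mL=11385/55189, mR=-540/55189; mL+mR=45/229 → advance +1; mR−mL=-11925/55189 → turn -1·90°
n=3: pose=(-1,7,E); sL=45/136, sR=45/106; mL=855/7208, mR=675/14416; mL+mR=45/272 → advance +1; mR−mL=-1035/14416 → turn -1·90°
n=4: pose=(0,7,S); sL=90/221, sR=18/41; mL=1701/9061, mR=144/9061; mL+mR=45/221 → advance +1; mR−mL=-1557/9061 → turn -1·90°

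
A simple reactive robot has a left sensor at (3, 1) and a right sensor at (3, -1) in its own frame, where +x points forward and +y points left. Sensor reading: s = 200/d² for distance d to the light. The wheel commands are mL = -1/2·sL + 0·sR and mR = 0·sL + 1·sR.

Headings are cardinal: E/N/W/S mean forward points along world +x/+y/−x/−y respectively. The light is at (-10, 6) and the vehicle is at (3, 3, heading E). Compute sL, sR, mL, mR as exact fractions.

left sensor world pos  = (6, 4); dL² = 260
right sensor world pos = (6, 2); dR² = 272
sL = 200/260 = 10/13
sR = 200/272 = 25/34
mL = -1/2·sL + 0·sR = -5/13
mR = 0·sL + 1·sR = 25/34

10/13 25/34 -5/13 25/34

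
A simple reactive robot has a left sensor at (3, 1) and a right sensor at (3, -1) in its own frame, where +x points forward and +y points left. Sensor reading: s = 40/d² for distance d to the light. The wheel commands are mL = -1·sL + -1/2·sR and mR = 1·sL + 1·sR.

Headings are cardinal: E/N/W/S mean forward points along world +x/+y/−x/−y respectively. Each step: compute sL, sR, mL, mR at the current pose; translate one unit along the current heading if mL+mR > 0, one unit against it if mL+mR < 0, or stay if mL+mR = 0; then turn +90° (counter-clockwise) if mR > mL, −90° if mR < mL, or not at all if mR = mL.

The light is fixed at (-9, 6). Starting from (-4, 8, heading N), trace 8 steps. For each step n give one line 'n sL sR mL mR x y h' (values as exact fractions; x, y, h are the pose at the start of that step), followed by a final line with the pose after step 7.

0 40/41 40/61 -3260/2501 4080/2501 -4 8 N
1 5 2 -6 7 -4 9 W
2 8/5 40/9 -172/45 272/45 -5 9 S
3 20/29 4/5 -158/145 216/145 -5 8 E
4 40/41 40/61 -3260/2501 4080/2501 -4 8 N
5 5 2 -6 7 -4 9 W
6 8/5 40/9 -172/45 272/45 -5 9 S
7 20/29 4/5 -158/145 216/145 -5 8 E
final -4 8 N

n=0: pose=(-4,8,N); sL=40/41, sR=40/61; mL=-3260/2501, mR=4080/2501; mL+mR=20/61 → advance +1; mR−mL=7340/2501 → turn +1·90°
n=1: pose=(-4,9,W); sL=5, sR=2; mL=-6, mR=7; mL+mR=1 → advance +1; mR−mL=13 → turn +1·90°
n=2: pose=(-5,9,S); sL=8/5, sR=40/9; mL=-172/45, mR=272/45; mL+mR=20/9 → advance +1; mR−mL=148/15 → turn +1·90°
n=3: pose=(-5,8,E); sL=20/29, sR=4/5; mL=-158/145, mR=216/145; mL+mR=2/5 → advance +1; mR−mL=374/145 → turn +1·90°
n=4: pose=(-4,8,N); sL=40/41, sR=40/61; mL=-3260/2501, mR=4080/2501; mL+mR=20/61 → advance +1; mR−mL=7340/2501 → turn +1·90°
n=5: pose=(-4,9,W); sL=5, sR=2; mL=-6, mR=7; mL+mR=1 → advance +1; mR−mL=13 → turn +1·90°
n=6: pose=(-5,9,S); sL=8/5, sR=40/9; mL=-172/45, mR=272/45; mL+mR=20/9 → advance +1; mR−mL=148/15 → turn +1·90°
n=7: pose=(-5,8,E); sL=20/29, sR=4/5; mL=-158/145, mR=216/145; mL+mR=2/5 → advance +1; mR−mL=374/145 → turn +1·90°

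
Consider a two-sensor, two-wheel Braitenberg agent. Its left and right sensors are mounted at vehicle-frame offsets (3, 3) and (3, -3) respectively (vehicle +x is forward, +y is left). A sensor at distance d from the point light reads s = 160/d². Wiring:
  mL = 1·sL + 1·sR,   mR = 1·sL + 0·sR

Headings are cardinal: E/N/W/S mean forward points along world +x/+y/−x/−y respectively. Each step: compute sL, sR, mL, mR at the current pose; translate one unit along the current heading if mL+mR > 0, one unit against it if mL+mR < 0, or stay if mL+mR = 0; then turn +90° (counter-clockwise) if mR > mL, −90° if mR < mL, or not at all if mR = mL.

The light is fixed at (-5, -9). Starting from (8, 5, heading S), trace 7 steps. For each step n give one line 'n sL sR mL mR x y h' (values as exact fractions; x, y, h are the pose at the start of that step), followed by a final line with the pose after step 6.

n=0: pose=(8,5,S); sL=160/377, sR=160/221; mL=7360/6409, mR=160/377; mL+mR=10080/6409 → advance +1; mR−mL=-160/221 → turn -1·90°
n=1: pose=(8,4,W); sL=4/5, sR=40/89; mL=556/445, mR=4/5; mL+mR=912/445 → advance +1; mR−mL=-40/89 → turn -1·90°
n=2: pose=(7,4,N); sL=160/337, sR=160/481; mL=130880/162097, mR=160/337; mL+mR=207840/162097 → advance +1; mR−mL=-160/481 → turn -1·90°
n=3: pose=(7,5,E); sL=80/257, sR=80/173; mL=34400/44461, mR=80/257; mL+mR=48240/44461 → advance +1; mR−mL=-80/173 → turn -1·90°
n=4: pose=(8,5,S); sL=160/377, sR=160/221; mL=7360/6409, mR=160/377; mL+mR=10080/6409 → advance +1; mR−mL=-160/221 → turn -1·90°
n=5: pose=(8,4,W); sL=4/5, sR=40/89; mL=556/445, mR=4/5; mL+mR=912/445 → advance +1; mR−mL=-40/89 → turn -1·90°
n=6: pose=(7,4,N); sL=160/337, sR=160/481; mL=130880/162097, mR=160/337; mL+mR=207840/162097 → advance +1; mR−mL=-160/481 → turn -1·90°

0 160/377 160/221 7360/6409 160/377 8 5 S
1 4/5 40/89 556/445 4/5 8 4 W
2 160/337 160/481 130880/162097 160/337 7 4 N
3 80/257 80/173 34400/44461 80/257 7 5 E
4 160/377 160/221 7360/6409 160/377 8 5 S
5 4/5 40/89 556/445 4/5 8 4 W
6 160/337 160/481 130880/162097 160/337 7 4 N
final 7 5 E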